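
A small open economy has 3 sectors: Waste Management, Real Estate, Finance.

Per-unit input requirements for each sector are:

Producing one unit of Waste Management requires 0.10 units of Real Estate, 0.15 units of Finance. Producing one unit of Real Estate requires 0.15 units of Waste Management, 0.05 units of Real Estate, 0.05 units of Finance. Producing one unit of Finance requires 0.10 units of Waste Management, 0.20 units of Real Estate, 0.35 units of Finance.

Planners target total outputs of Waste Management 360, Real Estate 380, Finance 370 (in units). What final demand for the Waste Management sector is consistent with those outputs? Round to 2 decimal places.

I − A =
  [   1.00    -0.15    -0.10]
  [  -0.10     0.95    -0.20]
  [  -0.15    -0.05     0.65]
d = (I − A) x:
  d_W = (+1.00)·360 + (-0.15)·380 + (-0.10)·370 = 266.00
  d_R = (-0.10)·360 + (+0.95)·380 + (-0.20)·370 = 251.00
  d_F = (-0.15)·360 + (-0.05)·380 + (+0.65)·370 = 167.50

d_W = 266.00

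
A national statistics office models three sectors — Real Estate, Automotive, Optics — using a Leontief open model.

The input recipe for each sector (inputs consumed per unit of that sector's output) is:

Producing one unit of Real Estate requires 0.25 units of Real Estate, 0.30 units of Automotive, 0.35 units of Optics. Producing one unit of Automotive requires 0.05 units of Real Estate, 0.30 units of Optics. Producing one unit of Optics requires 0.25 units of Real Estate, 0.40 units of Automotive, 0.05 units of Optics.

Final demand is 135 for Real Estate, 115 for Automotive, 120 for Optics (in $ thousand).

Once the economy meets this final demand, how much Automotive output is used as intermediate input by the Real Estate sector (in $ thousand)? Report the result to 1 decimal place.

I − A =
  [   0.75    -0.05    -0.25]
  [  -0.30     1.00    -0.40]
  [  -0.35    -0.30     0.95]
Cofactors of I−A, C_ij = (−1)^(i+j)·(minor ij) (rows/columns in the sector order above):
  C_11 = (1.00)(0.95) − (-0.40)(-0.30) = 0.8300
  C_12 = −[(-0.30)(0.95) − (-0.40)(-0.35)] = 0.4250
  C_13 = (-0.30)(-0.30) − (1.00)(-0.35) = 0.4400
  C_21 = −[(-0.05)(0.95) − (-0.25)(-0.30)] = 0.1225
  C_22 = (0.75)(0.95) − (-0.25)(-0.35) = 0.6250
  C_23 = −[(0.75)(-0.30) − (-0.05)(-0.35)] = 0.2425
  C_31 = (-0.05)(-0.40) − (-0.25)(1.00) = 0.2700
  C_32 = −[(0.75)(-0.40) − (-0.25)(-0.30)] = 0.3750
  C_33 = (0.75)(1.00) − (-0.05)(-0.30) = 0.7350
det(I−A) = Σ_j (I−A)_1j·C_1j = (0.75)(0.8300) + (-0.05)(0.4250) + (-0.25)(0.4400) = 0.49125
adj(I−A) = Cᵀ =
  [ 0.8300   0.1225   0.2700]
  [ 0.4250   0.6250   0.3750]
  [ 0.4400   0.2425   0.7350]
(I − A)⁻¹ = adj(I−A) / det(I−A) ≈
  [   1.6896     0.2494     0.5496]
  [   0.8651     1.2723     0.7634]
  [   0.8957     0.4936     1.4962]
First solve x = (I − A)⁻¹ d = adj(I−A)·d / det(I−A); in particular x_1 = (0.8300·135 + 0.1225·115 + 0.2700·120) / 0.49125 = 158.5375 / 0.49125 ≈ 322.723.
Intermediate flow from 2 to 1: z_21 = a_21 · x_1 = 0.30 × 158.5375 / 0.49125 = 47.56125 / 0.49125 ≈ 96.8.

z_21 = 96.8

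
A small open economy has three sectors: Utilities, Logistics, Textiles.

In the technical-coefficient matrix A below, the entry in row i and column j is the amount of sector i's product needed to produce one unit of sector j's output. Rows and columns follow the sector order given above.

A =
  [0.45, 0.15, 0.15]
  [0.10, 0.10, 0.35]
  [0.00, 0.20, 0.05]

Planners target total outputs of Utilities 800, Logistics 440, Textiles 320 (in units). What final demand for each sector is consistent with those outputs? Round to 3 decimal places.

d_1 = 326.000, d_2 = 204.000, d_3 = 216.000

I − A =
  [   0.55    -0.15    -0.15]
  [  -0.10     0.90    -0.35]
  [   0.00    -0.20     0.95]
d = (I − A) x:
  d_1 = (+0.55)·800 + (-0.15)·440 + (-0.15)·320 = 326.000
  d_2 = (-0.10)·800 + (+0.90)·440 + (-0.35)·320 = 204.000
  d_3 = (+0.00)·800 + (-0.20)·440 + (+0.95)·320 = 216.000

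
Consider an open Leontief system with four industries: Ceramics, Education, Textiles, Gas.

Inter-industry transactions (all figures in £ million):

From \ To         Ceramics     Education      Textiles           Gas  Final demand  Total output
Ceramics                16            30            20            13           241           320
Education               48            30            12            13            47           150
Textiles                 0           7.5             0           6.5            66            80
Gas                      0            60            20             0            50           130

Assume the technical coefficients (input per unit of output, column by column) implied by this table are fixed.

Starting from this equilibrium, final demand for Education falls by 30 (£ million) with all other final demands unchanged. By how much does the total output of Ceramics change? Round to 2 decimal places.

Technical coefficients a_ij = z_ij / X_j:
  a_11 = 16/320 = 0.05, a_21 = 48/320 = 0.15, a_31 = 0/320 = 0.00, a_41 = 0/320 = 0.00
  a_12 = 30/150 = 0.20, a_22 = 30/150 = 0.20, a_32 = 7.5/150 = 0.05, a_42 = 60/150 = 0.40
  a_13 = 20/80 = 0.25, a_23 = 12/80 = 0.15, a_33 = 0/80 = 0.00, a_43 = 20/80 = 0.25
  a_14 = 13/130 = 0.10, a_24 = 13/130 = 0.10, a_34 = 6.5/130 = 0.05, a_44 = 0/130 = 0.00
I − A =
  [   0.95    -0.20    -0.25    -0.10]
  [  -0.15     0.80    -0.15    -0.10]
  [   0.00    -0.05     1.00    -0.05]
  [   0.00    -0.40    -0.25     1.00]
Compute the cofactors C_ij = (−1)^(i+j)·(3×3 minor ij) of I−A; the adjugate is their transpose:
adj(I−A) = Cᵀ =
  [ 0.738250   0.256250   0.251000   0.112000]
  [ 0.148125   0.938125   0.207500   0.119000]
  [ 0.010500   0.066500   0.686000   0.042000]
  [ 0.061875   0.391875   0.254500   0.721000]
det(I−A) = Σ_j (I−A)_1j·C_1j = (0.95)(0.738250) + (-0.20)(0.148125) + (-0.25)(0.010500) + (-0.10)(0.061875) = 0.6629
(I − A)⁻¹ = adj(I−A) / det(I−A) ≈
  [   1.1137     0.3866     0.3786     0.1690]
  [   0.2234     1.4152     0.3130     0.1795]
  [   0.0158     0.1003     1.0348     0.0634]
  [   0.0933     0.5912     0.3839     1.0876]
Δx = (I − A)⁻¹ Δd with Δd having -30 in the Education component and 0 elsewhere.
So Δx_1 = L_12 · (-30), where L_12 = adj(I−A)_12 / det(I−A) = 0.256250 / 0.6629.
Δx_1 = 0.256250 × (-30) / 0.6629 = -7.6875 / 0.6629 ≈ -11.60.

Δx_1 = -11.60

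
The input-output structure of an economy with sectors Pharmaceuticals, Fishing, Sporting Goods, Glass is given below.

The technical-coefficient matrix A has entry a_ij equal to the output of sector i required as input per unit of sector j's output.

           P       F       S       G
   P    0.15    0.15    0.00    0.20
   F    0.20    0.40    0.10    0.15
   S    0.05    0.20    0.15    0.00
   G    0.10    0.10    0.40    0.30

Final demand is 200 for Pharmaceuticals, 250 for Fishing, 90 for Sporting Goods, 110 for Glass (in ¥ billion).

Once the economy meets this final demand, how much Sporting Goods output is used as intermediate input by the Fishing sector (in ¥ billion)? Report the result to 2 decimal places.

z_SF = 152.30

I − A =
  [   0.85    -0.15     0.00    -0.20]
  [  -0.20     0.60    -0.10    -0.15]
  [  -0.05    -0.20     0.85     0.00]
  [  -0.10    -0.10    -0.40     0.70]
Compute the cofactors C_ij = (−1)^(i+j)·(3×3 minor ij) of I−A; the adjugate is their transpose:
adj(I−A) = Cᵀ =
  [ 0.318250   0.122250   0.069500   0.117125]
  [ 0.138250   0.484750   0.124500   0.143375]
  [ 0.051250   0.121250   0.305000   0.040625]
  [ 0.094500   0.156000   0.202000   0.390250]
det(I−A) = Σ_j (I−A)_1j·C_1j = (0.85)(0.318250) + (-0.15)(0.138250) + (0.00)(0.051250) + (-0.20)(0.094500) = 0.230875
(I − A)⁻¹ = adj(I−A) / det(I−A) ≈
  [   1.3785     0.5295     0.3010     0.5073]
  [   0.5988     2.0996     0.5393     0.6210]
  [   0.2220     0.5252     1.3211     0.1760]
  [   0.4093     0.6757     0.8749     1.6903]
First solve x = (I − A)⁻¹ d = adj(I−A)·d / det(I−A); in particular x_F = (0.138250·200 + 0.484750·250 + 0.124500·90 + 0.143375·110) / 0.230875 = 175.81375 / 0.230875 ≈ 761.5106.
Intermediate flow from S to F: z_SF = a_SF · x_F = 0.20 × 175.81375 / 0.230875 = 35.16275 / 0.230875 ≈ 152.30.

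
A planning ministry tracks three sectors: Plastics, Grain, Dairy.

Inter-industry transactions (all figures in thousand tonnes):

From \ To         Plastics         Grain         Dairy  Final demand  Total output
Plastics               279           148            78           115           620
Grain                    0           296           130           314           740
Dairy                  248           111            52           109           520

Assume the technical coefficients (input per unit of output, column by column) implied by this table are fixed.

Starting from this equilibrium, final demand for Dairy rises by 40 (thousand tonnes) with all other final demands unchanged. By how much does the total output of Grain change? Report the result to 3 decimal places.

Technical coefficients a_ij = z_ij / X_j:
  a_PP = 279/620 = 0.45, a_GP = 0/620 = 0.00, a_DP = 248/620 = 0.40
  a_PG = 148/740 = 0.20, a_GG = 296/740 = 0.40, a_DG = 111/740 = 0.15
  a_PD = 78/520 = 0.15, a_GD = 130/520 = 0.25, a_DD = 52/520 = 0.10
I − A =
  [   0.55    -0.20    -0.15]
  [   0.00     0.60    -0.25]
  [  -0.40    -0.15     0.90]
Cofactors of I−A, C_ij = (−1)^(i+j)·(minor ij) (rows/columns in the sector order above):
  C_11 = (0.60)(0.90) − (-0.25)(-0.15) = 0.5025
  C_12 = −[(0.00)(0.90) − (-0.25)(-0.40)] = 0.1000
  C_13 = (0.00)(-0.15) − (0.60)(-0.40) = 0.2400
  C_21 = −[(-0.20)(0.90) − (-0.15)(-0.15)] = 0.2025
  C_22 = (0.55)(0.90) − (-0.15)(-0.40) = 0.4350
  C_23 = −[(0.55)(-0.15) − (-0.20)(-0.40)] = 0.1625
  C_31 = (-0.20)(-0.25) − (-0.15)(0.60) = 0.1400
  C_32 = −[(0.55)(-0.25) − (-0.15)(0.00)] = 0.1375
  C_33 = (0.55)(0.60) − (-0.20)(0.00) = 0.3300
det(I−A) = Σ_j (I−A)_1j·C_1j = (0.55)(0.5025) + (-0.20)(0.1000) + (-0.15)(0.2400) = 0.220375
adj(I−A) = Cᵀ =
  [ 0.5025   0.2025   0.1400]
  [ 0.1000   0.4350   0.1375]
  [ 0.2400   0.1625   0.3300]
(I − A)⁻¹ = adj(I−A) / det(I−A) ≈
  [   2.2802     0.9189     0.6353]
  [   0.4538     1.9739     0.6239]
  [   1.0891     0.7374     1.4974]
Δx = (I − A)⁻¹ Δd with Δd having +40 in the Dairy component and 0 elsewhere.
So Δx_G = L_GD · (+40), where L_GD = adj(I−A)_GD / det(I−A) = 0.1375 / 0.220375.
Δx_G = 0.1375 × (+40) / 0.220375 = 5.50 / 0.220375 ≈ 24.957.

Δx_G = 24.957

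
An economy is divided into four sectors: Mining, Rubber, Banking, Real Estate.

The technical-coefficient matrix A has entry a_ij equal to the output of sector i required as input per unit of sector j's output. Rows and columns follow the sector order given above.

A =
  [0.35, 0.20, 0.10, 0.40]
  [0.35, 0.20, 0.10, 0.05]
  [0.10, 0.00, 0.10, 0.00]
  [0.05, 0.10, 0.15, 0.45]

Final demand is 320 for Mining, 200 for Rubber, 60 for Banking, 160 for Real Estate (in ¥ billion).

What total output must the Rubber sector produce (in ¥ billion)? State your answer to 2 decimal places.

x_2 = 808.25

I − A =
  [   0.65    -0.20    -0.10    -0.40]
  [  -0.35     0.80    -0.10    -0.05]
  [  -0.10     0.00     0.90     0.00]
  [  -0.05    -0.10    -0.15     0.55]
Compute the cofactors C_ij = (−1)^(i+j)·(3×3 minor ij) of I−A; the adjugate is their transpose:
adj(I−A) = Cᵀ =
  [ 0.391500   0.135000   0.108000   0.297000]
  [ 0.181750   0.292250   0.079125   0.158750]
  [ 0.043500   0.015000   0.213750   0.033000]
  [ 0.080500   0.069500   0.082500   0.395000]
det(I−A) = Σ_j (I−A)_1j·C_1j = (0.65)(0.391500) + (-0.20)(0.181750) + (-0.10)(0.043500) + (-0.40)(0.080500) = 0.181575
(I − A)⁻¹ = adj(I−A) / det(I−A) ≈
  [   2.1561     0.7435     0.5948     1.6357]
  [   1.0010     1.6095     0.4358     0.8743]
  [   0.2396     0.0826     1.1772     0.1817]
  [   0.4433     0.3828     0.4544     2.1754]
x = (I − A)⁻¹ d = adj(I−A)·d / det(I−A), with det(I−A) = 0.181575:
  x_1 = (0.391500·320 + 0.135000·200 + 0.108000·60 + 0.297000·160) / 0.181575 = 206.28 / 0.181575 ≈ 1136.06
  x_2 = (0.181750·320 + 0.292250·200 + 0.079125·60 + 0.158750·160) / 0.181575 = 146.7575 / 0.181575 ≈ 808.25
  x_3 = (0.043500·320 + 0.015000·200 + 0.213750·60 + 0.033000·160) / 0.181575 = 35.025 / 0.181575 ≈ 192.90
  x_4 = (0.080500·320 + 0.069500·200 + 0.082500·60 + 0.395000·160) / 0.181575 = 107.81 / 0.181575 ≈ 593.75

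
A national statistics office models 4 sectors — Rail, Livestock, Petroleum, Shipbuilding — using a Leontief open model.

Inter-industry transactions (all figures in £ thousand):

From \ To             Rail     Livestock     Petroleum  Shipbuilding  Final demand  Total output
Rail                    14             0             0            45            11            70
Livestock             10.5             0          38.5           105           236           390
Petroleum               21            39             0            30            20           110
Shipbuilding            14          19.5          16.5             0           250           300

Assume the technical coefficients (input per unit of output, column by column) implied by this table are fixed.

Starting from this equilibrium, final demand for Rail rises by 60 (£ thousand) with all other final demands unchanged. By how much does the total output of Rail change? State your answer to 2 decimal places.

Technical coefficients a_ij = z_ij / X_j:
  a_11 = 14/70 = 0.20, a_21 = 10.5/70 = 0.15, a_31 = 21/70 = 0.30, a_41 = 14/70 = 0.20
  a_12 = 0/390 = 0.00, a_22 = 0/390 = 0.00, a_32 = 39/390 = 0.10, a_42 = 19.5/390 = 0.05
  a_13 = 0/110 = 0.00, a_23 = 38.5/110 = 0.35, a_33 = 0/110 = 0.00, a_43 = 16.5/110 = 0.15
  a_14 = 45/300 = 0.15, a_24 = 105/300 = 0.35, a_34 = 30/300 = 0.10, a_44 = 0/300 = 0.00
I − A =
  [   0.80     0.00     0.00    -0.15]
  [  -0.15     1.00    -0.35    -0.35]
  [  -0.30    -0.10     1.00    -0.10]
  [  -0.20    -0.05    -0.15     1.00]
Compute the cofactors C_ij = (−1)^(i+j)·(3×3 minor ij) of I−A; the adjugate is their transpose:
adj(I−A) = Cᵀ =
  [ 0.925500   0.009750   0.025125   0.144750]
  [ 0.345500   0.751250   0.314875   0.346250]
  [ 0.337500   0.083250   0.754875   0.155250]
  [ 0.253000   0.052000   0.134000   0.772000]
det(I−A) = Σ_j (I−A)_1j·C_1j = (0.80)(0.925500) + (0.00)(0.345500) + (0.00)(0.337500) + (-0.15)(0.253000) = 0.70245
(I − A)⁻¹ = adj(I−A) / det(I−A) ≈
  [   1.3175     0.0139     0.0358     0.2061]
  [   0.4918     1.0695     0.4483     0.4929]
  [   0.4805     0.1185     1.0746     0.2210]
  [   0.3602     0.0740     0.1908     1.0990]
Δx = (I − A)⁻¹ Δd with Δd having +60 in the Rail component and 0 elsewhere.
So Δx_1 = L_11 · (+60), where L_11 = adj(I−A)_11 / det(I−A) = 0.925500 / 0.70245.
Δx_1 = 0.925500 × (+60) / 0.70245 = 55.53 / 0.70245 ≈ 79.05.

Δx_1 = 79.05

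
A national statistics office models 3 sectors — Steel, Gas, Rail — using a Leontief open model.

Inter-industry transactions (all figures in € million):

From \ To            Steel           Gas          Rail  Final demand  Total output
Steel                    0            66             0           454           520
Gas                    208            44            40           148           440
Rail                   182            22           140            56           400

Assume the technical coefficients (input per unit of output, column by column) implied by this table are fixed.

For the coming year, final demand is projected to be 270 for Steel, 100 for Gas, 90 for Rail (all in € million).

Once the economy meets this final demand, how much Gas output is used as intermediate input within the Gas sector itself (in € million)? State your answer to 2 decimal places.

z_GG = 28.68

Technical coefficients a_ij = z_ij / X_j:
  a_SS = 0/520 = 0.00, a_GS = 208/520 = 0.40, a_RS = 182/520 = 0.35
  a_SG = 66/440 = 0.15, a_GG = 44/440 = 0.10, a_RG = 22/440 = 0.05
  a_SR = 0/400 = 0.00, a_GR = 40/400 = 0.10, a_RR = 140/400 = 0.35
I − A =
  [   1.00    -0.15     0.00]
  [  -0.40     0.90    -0.10]
  [  -0.35    -0.05     0.65]
Cofactors of I−A, C_ij = (−1)^(i+j)·(minor ij) (rows/columns in the sector order above):
  C_11 = (0.90)(0.65) − (-0.10)(-0.05) = 0.5800
  C_12 = −[(-0.40)(0.65) − (-0.10)(-0.35)] = 0.2950
  C_13 = (-0.40)(-0.05) − (0.90)(-0.35) = 0.3350
  C_21 = −[(-0.15)(0.65) − (0.00)(-0.05)] = 0.0975
  C_22 = (1.00)(0.65) − (0.00)(-0.35) = 0.6500
  C_23 = −[(1.00)(-0.05) − (-0.15)(-0.35)] = 0.1025
  C_31 = (-0.15)(-0.10) − (0.00)(0.90) = 0.0150
  C_32 = −[(1.00)(-0.10) − (0.00)(-0.40)] = 0.1000
  C_33 = (1.00)(0.90) − (-0.15)(-0.40) = 0.8400
det(I−A) = Σ_j (I−A)_1j·C_1j = (1.00)(0.5800) + (-0.15)(0.2950) + (0.00)(0.3350) = 0.53575
adj(I−A) = Cᵀ =
  [ 0.5800   0.0975   0.0150]
  [ 0.2950   0.6500   0.1000]
  [ 0.3350   0.1025   0.8400]
(I − A)⁻¹ = adj(I−A) / det(I−A) ≈
  [   1.0826     0.1820     0.0280]
  [   0.5506     1.2133     0.1867]
  [   0.6253     0.1913     1.5679]
First solve x = (I − A)⁻¹ d = adj(I−A)·d / det(I−A); in particular x_G = (0.2950·270 + 0.6500·100 + 0.1000·90) / 0.53575 = 153.65 / 0.53575 ≈ 286.7942.
Intermediate flow from G to G: z_GG = a_GG · x_G = 0.10 × 153.65 / 0.53575 = 15.365 / 0.53575 ≈ 28.68.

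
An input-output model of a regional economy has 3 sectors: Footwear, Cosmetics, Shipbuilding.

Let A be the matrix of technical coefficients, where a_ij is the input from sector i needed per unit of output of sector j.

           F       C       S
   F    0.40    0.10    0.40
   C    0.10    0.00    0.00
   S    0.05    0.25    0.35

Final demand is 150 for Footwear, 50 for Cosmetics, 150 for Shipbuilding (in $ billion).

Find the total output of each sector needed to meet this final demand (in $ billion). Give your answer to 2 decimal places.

x_F = 468.88, x_C = 96.89, x_S = 304.10

I − A =
  [   0.60    -0.10    -0.40]
  [  -0.10     1.00     0.00]
  [  -0.05    -0.25     0.65]
Cofactors of I−A, C_ij = (−1)^(i+j)·(minor ij) (rows/columns in the sector order above):
  C_11 = (1.00)(0.65) − (0.00)(-0.25) = 0.6500
  C_12 = −[(-0.10)(0.65) − (0.00)(-0.05)] = 0.0650
  C_13 = (-0.10)(-0.25) − (1.00)(-0.05) = 0.0750
  C_21 = −[(-0.10)(0.65) − (-0.40)(-0.25)] = 0.1650
  C_22 = (0.60)(0.65) − (-0.40)(-0.05) = 0.3700
  C_23 = −[(0.60)(-0.25) − (-0.10)(-0.05)] = 0.1550
  C_31 = (-0.10)(0.00) − (-0.40)(1.00) = 0.4000
  C_32 = −[(0.60)(0.00) − (-0.40)(-0.10)] = 0.0400
  C_33 = (0.60)(1.00) − (-0.10)(-0.10) = 0.5900
det(I−A) = Σ_j (I−A)_1j·C_1j = (0.60)(0.6500) + (-0.10)(0.0650) + (-0.40)(0.0750) = 0.3535
adj(I−A) = Cᵀ =
  [ 0.6500   0.1650   0.4000]
  [ 0.0650   0.3700   0.0400]
  [ 0.0750   0.1550   0.5900]
(I − A)⁻¹ = adj(I−A) / det(I−A) ≈
  [   1.8388     0.4668     1.1315]
  [   0.1839     1.0467     0.1132]
  [   0.2122     0.4385     1.6690]
x = (I − A)⁻¹ d = adj(I−A)·d / det(I−A), with det(I−A) = 0.3535:
  x_F = (0.6500·150 + 0.1650·50 + 0.4000·150) / 0.3535 = 165.75 / 0.3535 ≈ 468.88
  x_C = (0.0650·150 + 0.3700·50 + 0.0400·150) / 0.3535 = 34.25 / 0.3535 ≈ 96.89
  x_S = (0.0750·150 + 0.1550·50 + 0.5900·150) / 0.3535 = 107.50 / 0.3535 ≈ 304.10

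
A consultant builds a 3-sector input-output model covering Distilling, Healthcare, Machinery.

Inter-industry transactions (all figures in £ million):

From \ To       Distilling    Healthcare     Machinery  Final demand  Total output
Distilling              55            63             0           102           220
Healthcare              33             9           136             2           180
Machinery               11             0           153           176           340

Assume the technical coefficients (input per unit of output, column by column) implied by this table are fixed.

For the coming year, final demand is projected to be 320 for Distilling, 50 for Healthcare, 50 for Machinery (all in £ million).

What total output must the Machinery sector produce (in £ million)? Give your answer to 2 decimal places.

x_M = 137.85

Technical coefficients a_ij = z_ij / X_j:
  a_DD = 55/220 = 0.25, a_HD = 33/220 = 0.15, a_MD = 11/220 = 0.05
  a_DH = 63/180 = 0.35, a_HH = 9/180 = 0.05, a_MH = 0/180 = 0.00
  a_DM = 0/340 = 0.00, a_HM = 136/340 = 0.40, a_MM = 153/340 = 0.45
I − A =
  [   0.75    -0.35     0.00]
  [  -0.15     0.95    -0.40]
  [  -0.05     0.00     0.55]
Cofactors of I−A, C_ij = (−1)^(i+j)·(minor ij) (rows/columns in the sector order above):
  C_11 = (0.95)(0.55) − (-0.40)(0.00) = 0.5225
  C_12 = −[(-0.15)(0.55) − (-0.40)(-0.05)] = 0.1025
  C_13 = (-0.15)(0.00) − (0.95)(-0.05) = 0.0475
  C_21 = −[(-0.35)(0.55) − (0.00)(0.00)] = 0.1925
  C_22 = (0.75)(0.55) − (0.00)(-0.05) = 0.4125
  C_23 = −[(0.75)(0.00) − (-0.35)(-0.05)] = 0.0175
  C_31 = (-0.35)(-0.40) − (0.00)(0.95) = 0.1400
  C_32 = −[(0.75)(-0.40) − (0.00)(-0.15)] = 0.3000
  C_33 = (0.75)(0.95) − (-0.35)(-0.15) = 0.6600
det(I−A) = Σ_j (I−A)_1j·C_1j = (0.75)(0.5225) + (-0.35)(0.1025) + (0.00)(0.0475) = 0.3560
adj(I−A) = Cᵀ =
  [ 0.5225   0.1925   0.1400]
  [ 0.1025   0.4125   0.3000]
  [ 0.0475   0.0175   0.6600]
(I − A)⁻¹ = adj(I−A) / det(I−A) ≈
  [   1.4677     0.5407     0.3933]
  [   0.2879     1.1587     0.8427]
  [   0.1334     0.0492     1.8539]
x = (I − A)⁻¹ d = adj(I−A)·d / det(I−A), with det(I−A) = 0.3560:
  x_D = (0.5225·320 + 0.1925·50 + 0.1400·50) / 0.3560 = 183.825 / 0.3560 ≈ 516.36
  x_H = (0.1025·320 + 0.4125·50 + 0.3000·50) / 0.3560 = 68.425 / 0.3560 ≈ 192.21
  x_M = (0.0475·320 + 0.0175·50 + 0.6600·50) / 0.3560 = 49.075 / 0.3560 ≈ 137.85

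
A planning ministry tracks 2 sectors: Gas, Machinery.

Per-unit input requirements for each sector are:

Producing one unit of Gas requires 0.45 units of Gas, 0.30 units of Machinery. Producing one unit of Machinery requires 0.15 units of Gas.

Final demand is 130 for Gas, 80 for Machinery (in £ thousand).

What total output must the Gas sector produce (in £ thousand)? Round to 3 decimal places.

I − A =
  [   0.55    -0.15]
  [  -0.30     1.00]
det(I−A) = (0.55)(1.00) − (-0.15)(-0.30) = 0.5050
adj(I−A) = [[1.00, 0.15], [0.30, 0.55]]
(I − A)⁻¹ = adj(I−A) / det(I−A) ≈
  [   1.9802     0.2970]
  [   0.5941     1.0891]
x = (I − A)⁻¹ d = adj(I−A)·d / det(I−A), with det(I−A) = 0.5050:
  x_1 = (1.00·130 + 0.15·80) / 0.5050 = 142.00 / 0.5050 ≈ 281.188
  x_2 = (0.30·130 + 0.55·80) / 0.5050 = 83.00 / 0.5050 ≈ 164.356

x_1 = 281.188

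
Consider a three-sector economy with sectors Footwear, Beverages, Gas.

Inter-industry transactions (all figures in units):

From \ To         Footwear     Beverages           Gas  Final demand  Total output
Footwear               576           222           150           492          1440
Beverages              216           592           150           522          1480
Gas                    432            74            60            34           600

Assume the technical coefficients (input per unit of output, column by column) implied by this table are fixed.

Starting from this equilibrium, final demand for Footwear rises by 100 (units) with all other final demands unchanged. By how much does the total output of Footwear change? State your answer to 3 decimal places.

Technical coefficients a_ij = z_ij / X_j:
  a_FF = 576/1440 = 0.40, a_BF = 216/1440 = 0.15, a_GF = 432/1440 = 0.30
  a_FB = 222/1480 = 0.15, a_BB = 592/1480 = 0.40, a_GB = 74/1480 = 0.05
  a_FG = 150/600 = 0.25, a_BG = 150/600 = 0.25, a_GG = 60/600 = 0.10
I − A =
  [   0.60    -0.15    -0.25]
  [  -0.15     0.60    -0.25]
  [  -0.30    -0.05     0.90]
Cofactors of I−A, C_ij = (−1)^(i+j)·(minor ij) (rows/columns in the sector order above):
  C_11 = (0.60)(0.90) − (-0.25)(-0.05) = 0.5275
  C_12 = −[(-0.15)(0.90) − (-0.25)(-0.30)] = 0.2100
  C_13 = (-0.15)(-0.05) − (0.60)(-0.30) = 0.1875
  C_21 = −[(-0.15)(0.90) − (-0.25)(-0.05)] = 0.1475
  C_22 = (0.60)(0.90) − (-0.25)(-0.30) = 0.4650
  C_23 = −[(0.60)(-0.05) − (-0.15)(-0.30)] = 0.0750
  C_31 = (-0.15)(-0.25) − (-0.25)(0.60) = 0.1875
  C_32 = −[(0.60)(-0.25) − (-0.25)(-0.15)] = 0.1875
  C_33 = (0.60)(0.60) − (-0.15)(-0.15) = 0.3375
det(I−A) = Σ_j (I−A)_1j·C_1j = (0.60)(0.5275) + (-0.15)(0.2100) + (-0.25)(0.1875) = 0.238125
adj(I−A) = Cᵀ =
  [ 0.5275   0.1475   0.1875]
  [ 0.2100   0.4650   0.1875]
  [ 0.1875   0.0750   0.3375]
(I − A)⁻¹ = adj(I−A) / det(I−A) ≈
  [   2.2152     0.6194     0.7874]
  [   0.8819     1.9528     0.7874]
  [   0.7874     0.3150     1.4173]
Δx = (I − A)⁻¹ Δd with Δd having +100 in the Footwear component and 0 elsewhere.
So Δx_F = L_FF · (+100), where L_FF = adj(I−A)_FF / det(I−A) = 0.5275 / 0.238125.
Δx_F = 0.5275 × (+100) / 0.238125 = 52.75 / 0.238125 ≈ 221.522.

Δx_F = 221.522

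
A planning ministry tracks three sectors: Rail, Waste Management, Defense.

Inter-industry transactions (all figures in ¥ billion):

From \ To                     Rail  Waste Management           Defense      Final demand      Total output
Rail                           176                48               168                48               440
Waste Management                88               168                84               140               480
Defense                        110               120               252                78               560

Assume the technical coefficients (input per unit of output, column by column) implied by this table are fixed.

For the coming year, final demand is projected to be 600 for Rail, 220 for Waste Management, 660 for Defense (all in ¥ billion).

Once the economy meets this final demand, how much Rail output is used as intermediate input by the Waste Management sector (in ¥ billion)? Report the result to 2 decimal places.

z_12 = 214.63

Technical coefficients a_ij = z_ij / X_j:
  a_11 = 176/440 = 0.40, a_21 = 88/440 = 0.20, a_31 = 110/440 = 0.25
  a_12 = 48/480 = 0.10, a_22 = 168/480 = 0.35, a_32 = 120/480 = 0.25
  a_13 = 168/560 = 0.30, a_23 = 84/560 = 0.15, a_33 = 252/560 = 0.45
I − A =
  [   0.60    -0.10    -0.30]
  [  -0.20     0.65    -0.15]
  [  -0.25    -0.25     0.55]
Cofactors of I−A, C_ij = (−1)^(i+j)·(minor ij) (rows/columns in the sector order above):
  C_11 = (0.65)(0.55) − (-0.15)(-0.25) = 0.3200
  C_12 = −[(-0.20)(0.55) − (-0.15)(-0.25)] = 0.1475
  C_13 = (-0.20)(-0.25) − (0.65)(-0.25) = 0.2125
  C_21 = −[(-0.10)(0.55) − (-0.30)(-0.25)] = 0.1300
  C_22 = (0.60)(0.55) − (-0.30)(-0.25) = 0.2550
  C_23 = −[(0.60)(-0.25) − (-0.10)(-0.25)] = 0.1750
  C_31 = (-0.10)(-0.15) − (-0.30)(0.65) = 0.2100
  C_32 = −[(0.60)(-0.15) − (-0.30)(-0.20)] = 0.1500
  C_33 = (0.60)(0.65) − (-0.10)(-0.20) = 0.3700
det(I−A) = Σ_j (I−A)_1j·C_1j = (0.60)(0.3200) + (-0.10)(0.1475) + (-0.30)(0.2125) = 0.1135
adj(I−A) = Cᵀ =
  [ 0.3200   0.1300   0.2100]
  [ 0.1475   0.2550   0.1500]
  [ 0.2125   0.1750   0.3700]
(I − A)⁻¹ = adj(I−A) / det(I−A) ≈
  [   2.8194     1.1454     1.8502]
  [   1.2996     2.2467     1.3216]
  [   1.8722     1.5419     3.2599]
First solve x = (I − A)⁻¹ d = adj(I−A)·d / det(I−A); in particular x_2 = (0.1475·600 + 0.2550·220 + 0.1500·660) / 0.1135 = 243.60 / 0.1135 ≈ 2146.2555.
Intermediate flow from 1 to 2: z_12 = a_12 · x_2 = 0.10 × 243.60 / 0.1135 = 24.36 / 0.1135 ≈ 214.63.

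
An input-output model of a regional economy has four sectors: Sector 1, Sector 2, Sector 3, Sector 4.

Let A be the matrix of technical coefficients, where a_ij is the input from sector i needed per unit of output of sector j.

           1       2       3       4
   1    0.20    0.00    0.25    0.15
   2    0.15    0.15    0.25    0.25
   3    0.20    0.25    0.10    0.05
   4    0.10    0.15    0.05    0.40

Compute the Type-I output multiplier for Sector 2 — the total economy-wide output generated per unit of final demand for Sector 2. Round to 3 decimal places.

m_2 = 2.690

I − A =
  [   0.80     0.00    -0.25    -0.15]
  [  -0.15     0.85    -0.25    -0.25]
  [  -0.20    -0.25     0.90    -0.05]
  [  -0.10    -0.15    -0.05     0.60]
Compute the cofactors C_ij = (−1)^(i+j)·(3×3 minor ij) of I−A; the adjugate is their transpose:
adj(I−A) = Cᵀ =
  [ 0.380625   0.061500   0.130125   0.131625]
  [ 0.136875   0.383750   0.156125   0.207125]
  [ 0.128625   0.126750   0.361875   0.115125]
  [ 0.108375   0.116750   0.090875   0.510125]
det(I−A) = Σ_j (I−A)_1j·C_1j = (0.80)(0.380625) + (0.00)(0.136875) + (-0.25)(0.128625) + (-0.15)(0.108375) = 0.2560875
(I − A)⁻¹ = adj(I−A) / det(I−A) ≈
  [   1.4863     0.2402     0.5081     0.5140]
  [   0.5345     1.4985     0.6097     0.8088]
  [   0.5023     0.4949     1.4131     0.4496]
  [   0.4232     0.4559     0.3549     1.9920]
The output multiplier for sector j is the column-j sum of the Leontief inverse (I − A)⁻¹ = adj(I−A) / det(I−A).
Column 2 of adj(I−A): (0.061500, 0.383750, 0.126750, 0.116750); det(I−A) = 0.2560875.
m_2 = (0.061500 + 0.383750 + 0.126750 + 0.116750) / 0.2560875 = 0.68875 / 0.2560875 ≈ 2.690.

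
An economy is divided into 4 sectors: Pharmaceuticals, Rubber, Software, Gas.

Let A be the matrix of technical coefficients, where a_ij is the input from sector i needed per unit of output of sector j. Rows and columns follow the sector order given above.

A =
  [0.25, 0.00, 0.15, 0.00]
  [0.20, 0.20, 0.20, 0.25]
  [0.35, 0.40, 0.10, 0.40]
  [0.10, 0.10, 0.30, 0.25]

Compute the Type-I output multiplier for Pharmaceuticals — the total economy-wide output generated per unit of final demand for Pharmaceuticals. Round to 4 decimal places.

I − A =
  [   0.75     0.00    -0.15     0.00]
  [  -0.20     0.80    -0.20    -0.25]
  [  -0.35    -0.40     0.90    -0.40]
  [  -0.10    -0.10    -0.30     0.75]
Compute the cofactors C_ij = (−1)^(i+j)·(3×3 minor ij) of I−A; the adjugate is their transpose:
adj(I−A) = Cᵀ =
  [ 0.323500   0.051000   0.086250   0.063000]
  [ 0.220250   0.370875   0.195000   0.227625]
  [ 0.311250   0.255000   0.431250   0.315000]
  [ 0.197000   0.158250   0.210000   0.426000]
det(I−A) = Σ_j (I−A)_1j·C_1j = (0.75)(0.323500) + (0.00)(0.220250) + (-0.15)(0.311250) + (0.00)(0.197000) = 0.1959375
(I − A)⁻¹ = adj(I−A) / det(I−A) ≈
  [   1.65104     0.26029     0.44019     0.32153]
  [   1.12408     1.89282     0.99522     1.16172]
  [   1.58852     1.30144     2.20096     1.60766]
  [   1.00542     0.80766     1.07177     2.17416]
The output multiplier for sector j is the column-j sum of the Leontief inverse (I − A)⁻¹ = adj(I−A) / det(I−A).
Column P of adj(I−A): (0.323500, 0.220250, 0.311250, 0.197000); det(I−A) = 0.1959375.
m_P = (0.323500 + 0.220250 + 0.311250 + 0.197000) / 0.1959375 = 1.052 / 0.1959375 ≈ 5.3691.

m_P = 5.3691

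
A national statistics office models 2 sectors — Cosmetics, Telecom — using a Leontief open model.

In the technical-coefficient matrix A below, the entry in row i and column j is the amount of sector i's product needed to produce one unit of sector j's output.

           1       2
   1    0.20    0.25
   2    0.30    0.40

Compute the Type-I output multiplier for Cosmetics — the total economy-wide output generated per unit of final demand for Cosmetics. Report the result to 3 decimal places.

I − A =
  [   0.80    -0.25]
  [  -0.30     0.60]
det(I−A) = (0.80)(0.60) − (-0.25)(-0.30) = 0.4050
adj(I−A) = [[0.60, 0.25], [0.30, 0.80]]
(I − A)⁻¹ = adj(I−A) / det(I−A) ≈
  [   1.4815     0.6173]
  [   0.7407     1.9753]
The output multiplier for sector j is the column-j sum of the Leontief inverse (I − A)⁻¹ = adj(I−A) / det(I−A).
Column 1 of adj(I−A): (0.60, 0.30); det(I−A) = 0.4050.
m_1 = (0.60 + 0.30) / 0.4050 = 0.90 / 0.4050 ≈ 2.222.

m_1 = 2.222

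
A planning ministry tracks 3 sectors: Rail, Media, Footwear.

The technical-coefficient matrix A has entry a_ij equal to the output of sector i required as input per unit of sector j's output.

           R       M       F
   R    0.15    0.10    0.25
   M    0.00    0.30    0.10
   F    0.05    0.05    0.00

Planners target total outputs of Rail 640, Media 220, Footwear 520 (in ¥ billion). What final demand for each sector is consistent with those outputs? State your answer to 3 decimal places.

d_R = 392.000, d_M = 102.000, d_F = 477.000

I − A =
  [   0.85    -0.10    -0.25]
  [   0.00     0.70    -0.10]
  [  -0.05    -0.05     1.00]
d = (I − A) x:
  d_R = (+0.85)·640 + (-0.10)·220 + (-0.25)·520 = 392.000
  d_M = (+0.00)·640 + (+0.70)·220 + (-0.10)·520 = 102.000
  d_F = (-0.05)·640 + (-0.05)·220 + (+1.00)·520 = 477.000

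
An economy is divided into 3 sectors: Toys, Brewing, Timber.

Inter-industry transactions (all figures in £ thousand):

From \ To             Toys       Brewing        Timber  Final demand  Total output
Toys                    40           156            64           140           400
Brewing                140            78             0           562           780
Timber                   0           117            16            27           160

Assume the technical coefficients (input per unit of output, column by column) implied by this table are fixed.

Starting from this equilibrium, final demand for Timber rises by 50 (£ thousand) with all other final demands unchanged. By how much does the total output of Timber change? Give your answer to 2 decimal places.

Technical coefficients a_ij = z_ij / X_j:
  a_11 = 40/400 = 0.10, a_21 = 140/400 = 0.35, a_31 = 0/400 = 0.00
  a_12 = 156/780 = 0.20, a_22 = 78/780 = 0.10, a_32 = 117/780 = 0.15
  a_13 = 64/160 = 0.40, a_23 = 0/160 = 0.00, a_33 = 16/160 = 0.10
I − A =
  [   0.90    -0.20    -0.40]
  [  -0.35     0.90     0.00]
  [   0.00    -0.15     0.90]
Cofactors of I−A, C_ij = (−1)^(i+j)·(minor ij) (rows/columns in the sector order above):
  C_11 = (0.90)(0.90) − (0.00)(-0.15) = 0.8100
  C_12 = −[(-0.35)(0.90) − (0.00)(0.00)] = 0.3150
  C_13 = (-0.35)(-0.15) − (0.90)(0.00) = 0.0525
  C_21 = −[(-0.20)(0.90) − (-0.40)(-0.15)] = 0.2400
  C_22 = (0.90)(0.90) − (-0.40)(0.00) = 0.8100
  C_23 = −[(0.90)(-0.15) − (-0.20)(0.00)] = 0.1350
  C_31 = (-0.20)(0.00) − (-0.40)(0.90) = 0.3600
  C_32 = −[(0.90)(0.00) − (-0.40)(-0.35)] = 0.1400
  C_33 = (0.90)(0.90) − (-0.20)(-0.35) = 0.7400
det(I−A) = Σ_j (I−A)_1j·C_1j = (0.90)(0.8100) + (-0.20)(0.3150) + (-0.40)(0.0525) = 0.6450
adj(I−A) = Cᵀ =
  [ 0.8100   0.2400   0.3600]
  [ 0.3150   0.8100   0.1400]
  [ 0.0525   0.1350   0.7400]
(I − A)⁻¹ = adj(I−A) / det(I−A) ≈
  [   1.2558     0.3721     0.5581]
  [   0.4884     1.2558     0.2171]
  [   0.0814     0.2093     1.1473]
Δx = (I − A)⁻¹ Δd with Δd having +50 in the Timber component and 0 elsewhere.
So Δx_3 = L_33 · (+50), where L_33 = adj(I−A)_33 / det(I−A) = 0.7400 / 0.6450.
Δx_3 = 0.7400 × (+50) / 0.6450 = 37.00 / 0.6450 ≈ 57.36.

Δx_3 = 57.36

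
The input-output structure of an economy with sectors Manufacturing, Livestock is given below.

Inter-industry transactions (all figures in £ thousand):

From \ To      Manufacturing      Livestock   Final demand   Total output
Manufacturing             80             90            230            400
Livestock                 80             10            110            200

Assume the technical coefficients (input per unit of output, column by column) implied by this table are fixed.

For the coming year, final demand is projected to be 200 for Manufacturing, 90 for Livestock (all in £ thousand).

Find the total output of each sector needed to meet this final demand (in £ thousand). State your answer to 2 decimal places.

x_M = 344.03, x_L = 167.16

Technical coefficients a_ij = z_ij / X_j:
  a_MM = 80/400 = 0.20, a_LM = 80/400 = 0.20
  a_ML = 90/200 = 0.45, a_LL = 10/200 = 0.05
I − A =
  [   0.80    -0.45]
  [  -0.20     0.95]
det(I−A) = (0.80)(0.95) − (-0.45)(-0.20) = 0.6700
adj(I−A) = [[0.95, 0.45], [0.20, 0.80]]
(I − A)⁻¹ = adj(I−A) / det(I−A) ≈
  [   1.4179     0.6716]
  [   0.2985     1.1940]
x = (I − A)⁻¹ d = adj(I−A)·d / det(I−A), with det(I−A) = 0.6700:
  x_M = (0.95·200 + 0.45·90) / 0.6700 = 230.50 / 0.6700 ≈ 344.03
  x_L = (0.20·200 + 0.80·90) / 0.6700 = 112.00 / 0.6700 ≈ 167.16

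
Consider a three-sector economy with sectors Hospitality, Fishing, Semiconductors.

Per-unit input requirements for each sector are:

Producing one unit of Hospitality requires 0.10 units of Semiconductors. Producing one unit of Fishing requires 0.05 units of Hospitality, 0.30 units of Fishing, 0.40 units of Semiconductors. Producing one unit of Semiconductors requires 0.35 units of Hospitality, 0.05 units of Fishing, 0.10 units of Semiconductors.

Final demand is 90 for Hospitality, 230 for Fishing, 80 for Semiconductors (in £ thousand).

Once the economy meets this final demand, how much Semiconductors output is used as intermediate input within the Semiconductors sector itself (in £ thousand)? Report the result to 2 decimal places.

z_SS = 26.56

I − A =
  [   1.00    -0.05    -0.35]
  [   0.00     0.70    -0.05]
  [  -0.10    -0.40     0.90]
Cofactors of I−A, C_ij = (−1)^(i+j)·(minor ij) (rows/columns in the sector order above):
  C_11 = (0.70)(0.90) − (-0.05)(-0.40) = 0.6100
  C_12 = −[(0.00)(0.90) − (-0.05)(-0.10)] = 0.0050
  C_13 = (0.00)(-0.40) − (0.70)(-0.10) = 0.0700
  C_21 = −[(-0.05)(0.90) − (-0.35)(-0.40)] = 0.1850
  C_22 = (1.00)(0.90) − (-0.35)(-0.10) = 0.8650
  C_23 = −[(1.00)(-0.40) − (-0.05)(-0.10)] = 0.4050
  C_31 = (-0.05)(-0.05) − (-0.35)(0.70) = 0.2475
  C_32 = −[(1.00)(-0.05) − (-0.35)(0.00)] = 0.0500
  C_33 = (1.00)(0.70) − (-0.05)(0.00) = 0.7000
det(I−A) = Σ_j (I−A)_1j·C_1j = (1.00)(0.6100) + (-0.05)(0.0050) + (-0.35)(0.0700) = 0.58525
adj(I−A) = Cᵀ =
  [ 0.6100   0.1850   0.2475]
  [ 0.0050   0.8650   0.0500]
  [ 0.0700   0.4050   0.7000]
(I − A)⁻¹ = adj(I−A) / det(I−A) ≈
  [   1.0423     0.3161     0.4229]
  [   0.0085     1.4780     0.0854]
  [   0.1196     0.6920     1.1961]
First solve x = (I − A)⁻¹ d = adj(I−A)·d / det(I−A); in particular x_S = (0.0700·90 + 0.4050·230 + 0.7000·80) / 0.58525 = 155.45 / 0.58525 ≈ 265.6130.
Intermediate flow from S to S: z_SS = a_SS · x_S = 0.10 × 155.45 / 0.58525 = 15.545 / 0.58525 ≈ 26.56.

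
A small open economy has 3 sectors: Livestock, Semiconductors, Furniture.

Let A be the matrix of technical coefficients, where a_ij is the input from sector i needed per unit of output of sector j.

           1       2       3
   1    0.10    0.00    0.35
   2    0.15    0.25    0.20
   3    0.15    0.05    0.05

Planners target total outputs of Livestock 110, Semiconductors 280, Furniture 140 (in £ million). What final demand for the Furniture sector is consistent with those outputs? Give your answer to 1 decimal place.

d_3 = 102.5

I − A =
  [   0.90     0.00    -0.35]
  [  -0.15     0.75    -0.20]
  [  -0.15    -0.05     0.95]
d = (I − A) x:
  d_1 = (+0.90)·110 + (+0.00)·280 + (-0.35)·140 = 50.0
  d_2 = (-0.15)·110 + (+0.75)·280 + (-0.20)·140 = 165.5
  d_3 = (-0.15)·110 + (-0.05)·280 + (+0.95)·140 = 102.5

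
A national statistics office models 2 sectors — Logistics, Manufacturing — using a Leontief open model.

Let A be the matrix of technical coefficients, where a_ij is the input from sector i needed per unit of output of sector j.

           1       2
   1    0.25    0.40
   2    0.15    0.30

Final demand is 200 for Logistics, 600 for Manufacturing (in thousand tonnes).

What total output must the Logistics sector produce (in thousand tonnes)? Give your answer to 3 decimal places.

x_1 = 817.204

I − A =
  [   0.75    -0.40]
  [  -0.15     0.70]
det(I−A) = (0.75)(0.70) − (-0.40)(-0.15) = 0.4650
adj(I−A) = [[0.70, 0.40], [0.15, 0.75]]
(I − A)⁻¹ = adj(I−A) / det(I−A) ≈
  [   1.5054     0.8602]
  [   0.3226     1.6129]
x = (I − A)⁻¹ d = adj(I−A)·d / det(I−A), with det(I−A) = 0.4650:
  x_1 = (0.70·200 + 0.40·600) / 0.4650 = 380.00 / 0.4650 ≈ 817.204
  x_2 = (0.15·200 + 0.75·600) / 0.4650 = 480.00 / 0.4650 ≈ 1032.258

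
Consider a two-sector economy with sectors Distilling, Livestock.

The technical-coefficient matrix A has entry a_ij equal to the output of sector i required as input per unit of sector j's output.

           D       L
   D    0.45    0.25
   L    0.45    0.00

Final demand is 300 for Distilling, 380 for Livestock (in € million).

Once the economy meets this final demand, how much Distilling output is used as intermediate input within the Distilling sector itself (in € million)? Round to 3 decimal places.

I − A =
  [   0.55    -0.25]
  [  -0.45     1.00]
det(I−A) = (0.55)(1.00) − (-0.25)(-0.45) = 0.4375
adj(I−A) = [[1.00, 0.25], [0.45, 0.55]]
(I − A)⁻¹ = adj(I−A) / det(I−A) ≈
  [   2.2857     0.5714]
  [   1.0286     1.2571]
First solve x = (I − A)⁻¹ d = adj(I−A)·d / det(I−A); in particular x_D = (1.00·300 + 0.25·380) / 0.4375 = 395.00 / 0.4375 ≈ 902.85714.
Intermediate flow from D to D: z_DD = a_DD · x_D = 0.45 × 395.00 / 0.4375 = 177.75 / 0.4375 ≈ 406.286.

z_DD = 406.286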